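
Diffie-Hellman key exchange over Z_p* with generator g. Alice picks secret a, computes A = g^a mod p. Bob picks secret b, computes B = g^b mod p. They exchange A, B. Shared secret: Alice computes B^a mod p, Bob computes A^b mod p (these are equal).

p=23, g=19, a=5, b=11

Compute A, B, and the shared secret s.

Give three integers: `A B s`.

A = 19^5 mod 23  (bits of 5 = 101)
  bit 0 = 1: r = r^2 * 19 mod 23 = 1^2 * 19 = 1*19 = 19
  bit 1 = 0: r = r^2 mod 23 = 19^2 = 16
  bit 2 = 1: r = r^2 * 19 mod 23 = 16^2 * 19 = 3*19 = 11
  -> A = 11
B = 19^11 mod 23  (bits of 11 = 1011)
  bit 0 = 1: r = r^2 * 19 mod 23 = 1^2 * 19 = 1*19 = 19
  bit 1 = 0: r = r^2 mod 23 = 19^2 = 16
  bit 2 = 1: r = r^2 * 19 mod 23 = 16^2 * 19 = 3*19 = 11
  bit 3 = 1: r = r^2 * 19 mod 23 = 11^2 * 19 = 6*19 = 22
  -> B = 22
s = B^a = 22^5 mod 23  (bits of 5 = 101)
  bit 0 = 1: r = r^2 * 22 mod 23 = 1^2 * 22 = 1*22 = 22
  bit 1 = 0: r = r^2 mod 23 = 22^2 = 1
  bit 2 = 1: r = r^2 * 22 mod 23 = 1^2 * 22 = 1*22 = 22
  -> s = B^a = 22

Answer: 11 22 22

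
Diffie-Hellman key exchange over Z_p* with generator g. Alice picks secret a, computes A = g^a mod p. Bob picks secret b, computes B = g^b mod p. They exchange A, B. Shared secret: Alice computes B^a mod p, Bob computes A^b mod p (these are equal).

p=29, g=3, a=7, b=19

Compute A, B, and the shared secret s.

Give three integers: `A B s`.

A = 3^7 mod 29  (bits of 7 = 111)
  bit 0 = 1: r = r^2 * 3 mod 29 = 1^2 * 3 = 1*3 = 3
  bit 1 = 1: r = r^2 * 3 mod 29 = 3^2 * 3 = 9*3 = 27
  bit 2 = 1: r = r^2 * 3 mod 29 = 27^2 * 3 = 4*3 = 12
  -> A = 12
B = 3^19 mod 29  (bits of 19 = 10011)
  bit 0 = 1: r = r^2 * 3 mod 29 = 1^2 * 3 = 1*3 = 3
  bit 1 = 0: r = r^2 mod 29 = 3^2 = 9
  bit 2 = 0: r = r^2 mod 29 = 9^2 = 23
  bit 3 = 1: r = r^2 * 3 mod 29 = 23^2 * 3 = 7*3 = 21
  bit 4 = 1: r = r^2 * 3 mod 29 = 21^2 * 3 = 6*3 = 18
  -> B = 18
s = B^a = 18^7 mod 29  (bits of 7 = 111)
  bit 0 = 1: r = r^2 * 18 mod 29 = 1^2 * 18 = 1*18 = 18
  bit 1 = 1: r = r^2 * 18 mod 29 = 18^2 * 18 = 5*18 = 3
  bit 2 = 1: r = r^2 * 18 mod 29 = 3^2 * 18 = 9*18 = 17
  -> s = B^a = 17

Answer: 12 18 17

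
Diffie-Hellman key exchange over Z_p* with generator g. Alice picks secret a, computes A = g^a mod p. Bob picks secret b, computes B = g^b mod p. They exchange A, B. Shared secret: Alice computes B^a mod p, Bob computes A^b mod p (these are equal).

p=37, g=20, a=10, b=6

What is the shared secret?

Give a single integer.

Answer: 10

Derivation:
A = 20^10 mod 37  (bits of 10 = 1010)
  bit 0 = 1: r = r^2 * 20 mod 37 = 1^2 * 20 = 1*20 = 20
  bit 1 = 0: r = r^2 mod 37 = 20^2 = 30
  bit 2 = 1: r = r^2 * 20 mod 37 = 30^2 * 20 = 12*20 = 18
  bit 3 = 0: r = r^2 mod 37 = 18^2 = 28
  -> A = 28
B = 20^6 mod 37  (bits of 6 = 110)
  bit 0 = 1: r = r^2 * 20 mod 37 = 1^2 * 20 = 1*20 = 20
  bit 1 = 1: r = r^2 * 20 mod 37 = 20^2 * 20 = 30*20 = 8
  bit 2 = 0: r = r^2 mod 37 = 8^2 = 27
  -> B = 27
s = B^a = 27^10 mod 37  (bits of 10 = 1010)
  bit 0 = 1: r = r^2 * 27 mod 37 = 1^2 * 27 = 1*27 = 27
  bit 1 = 0: r = r^2 mod 37 = 27^2 = 26
  bit 2 = 1: r = r^2 * 27 mod 37 = 26^2 * 27 = 10*27 = 11
  bit 3 = 0: r = r^2 mod 37 = 11^2 = 10
  -> s = B^a = 10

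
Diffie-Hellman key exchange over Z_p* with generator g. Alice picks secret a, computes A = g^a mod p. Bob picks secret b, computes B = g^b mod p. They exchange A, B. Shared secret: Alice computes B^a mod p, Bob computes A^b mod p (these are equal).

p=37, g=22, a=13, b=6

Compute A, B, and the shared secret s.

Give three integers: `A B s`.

Answer: 17 27 27

Derivation:
A = 22^13 mod 37  (bits of 13 = 1101)
  bit 0 = 1: r = r^2 * 22 mod 37 = 1^2 * 22 = 1*22 = 22
  bit 1 = 1: r = r^2 * 22 mod 37 = 22^2 * 22 = 3*22 = 29
  bit 2 = 0: r = r^2 mod 37 = 29^2 = 27
  bit 3 = 1: r = r^2 * 22 mod 37 = 27^2 * 22 = 26*22 = 17
  -> A = 17
B = 22^6 mod 37  (bits of 6 = 110)
  bit 0 = 1: r = r^2 * 22 mod 37 = 1^2 * 22 = 1*22 = 22
  bit 1 = 1: r = r^2 * 22 mod 37 = 22^2 * 22 = 3*22 = 29
  bit 2 = 0: r = r^2 mod 37 = 29^2 = 27
  -> B = 27
s = B^a = 27^13 mod 37  (bits of 13 = 1101)
  bit 0 = 1: r = r^2 * 27 mod 37 = 1^2 * 27 = 1*27 = 27
  bit 1 = 1: r = r^2 * 27 mod 37 = 27^2 * 27 = 26*27 = 36
  bit 2 = 0: r = r^2 mod 37 = 36^2 = 1
  bit 3 = 1: r = r^2 * 27 mod 37 = 1^2 * 27 = 1*27 = 27
  -> s = B^a = 27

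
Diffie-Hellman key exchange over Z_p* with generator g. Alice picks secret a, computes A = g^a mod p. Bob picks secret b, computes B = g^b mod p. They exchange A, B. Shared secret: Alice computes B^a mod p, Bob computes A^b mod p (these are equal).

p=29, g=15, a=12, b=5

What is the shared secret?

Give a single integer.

Answer: 20

Derivation:
A = 15^12 mod 29  (bits of 12 = 1100)
  bit 0 = 1: r = r^2 * 15 mod 29 = 1^2 * 15 = 1*15 = 15
  bit 1 = 1: r = r^2 * 15 mod 29 = 15^2 * 15 = 22*15 = 11
  bit 2 = 0: r = r^2 mod 29 = 11^2 = 5
  bit 3 = 0: r = r^2 mod 29 = 5^2 = 25
  -> A = 25
B = 15^5 mod 29  (bits of 5 = 101)
  bit 0 = 1: r = r^2 * 15 mod 29 = 1^2 * 15 = 1*15 = 15
  bit 1 = 0: r = r^2 mod 29 = 15^2 = 22
  bit 2 = 1: r = r^2 * 15 mod 29 = 22^2 * 15 = 20*15 = 10
  -> B = 10
s = B^a = 10^12 mod 29  (bits of 12 = 1100)
  bit 0 = 1: r = r^2 * 10 mod 29 = 1^2 * 10 = 1*10 = 10
  bit 1 = 1: r = r^2 * 10 mod 29 = 10^2 * 10 = 13*10 = 14
  bit 2 = 0: r = r^2 mod 29 = 14^2 = 22
  bit 3 = 0: r = r^2 mod 29 = 22^2 = 20
  -> s = B^a = 20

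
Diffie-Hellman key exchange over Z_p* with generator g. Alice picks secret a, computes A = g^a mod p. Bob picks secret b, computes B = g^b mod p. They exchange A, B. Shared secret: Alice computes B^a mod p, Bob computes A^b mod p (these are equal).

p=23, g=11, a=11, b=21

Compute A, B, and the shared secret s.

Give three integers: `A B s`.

Answer: 22 21 22

Derivation:
A = 11^11 mod 23  (bits of 11 = 1011)
  bit 0 = 1: r = r^2 * 11 mod 23 = 1^2 * 11 = 1*11 = 11
  bit 1 = 0: r = r^2 mod 23 = 11^2 = 6
  bit 2 = 1: r = r^2 * 11 mod 23 = 6^2 * 11 = 13*11 = 5
  bit 3 = 1: r = r^2 * 11 mod 23 = 5^2 * 11 = 2*11 = 22
  -> A = 22
B = 11^21 mod 23  (bits of 21 = 10101)
  bit 0 = 1: r = r^2 * 11 mod 23 = 1^2 * 11 = 1*11 = 11
  bit 1 = 0: r = r^2 mod 23 = 11^2 = 6
  bit 2 = 1: r = r^2 * 11 mod 23 = 6^2 * 11 = 13*11 = 5
  bit 3 = 0: r = r^2 mod 23 = 5^2 = 2
  bit 4 = 1: r = r^2 * 11 mod 23 = 2^2 * 11 = 4*11 = 21
  -> B = 21
s = B^a = 21^11 mod 23  (bits of 11 = 1011)
  bit 0 = 1: r = r^2 * 21 mod 23 = 1^2 * 21 = 1*21 = 21
  bit 1 = 0: r = r^2 mod 23 = 21^2 = 4
  bit 2 = 1: r = r^2 * 21 mod 23 = 4^2 * 21 = 16*21 = 14
  bit 3 = 1: r = r^2 * 21 mod 23 = 14^2 * 21 = 12*21 = 22
  -> s = B^a = 22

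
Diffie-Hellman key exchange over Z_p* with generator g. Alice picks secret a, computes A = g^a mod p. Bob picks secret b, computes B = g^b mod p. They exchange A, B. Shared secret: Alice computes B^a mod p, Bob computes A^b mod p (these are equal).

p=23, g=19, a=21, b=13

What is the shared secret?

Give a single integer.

Answer: 10

Derivation:
A = 19^21 mod 23  (bits of 21 = 10101)
  bit 0 = 1: r = r^2 * 19 mod 23 = 1^2 * 19 = 1*19 = 19
  bit 1 = 0: r = r^2 mod 23 = 19^2 = 16
  bit 2 = 1: r = r^2 * 19 mod 23 = 16^2 * 19 = 3*19 = 11
  bit 3 = 0: r = r^2 mod 23 = 11^2 = 6
  bit 4 = 1: r = r^2 * 19 mod 23 = 6^2 * 19 = 13*19 = 17
  -> A = 17
B = 19^13 mod 23  (bits of 13 = 1101)
  bit 0 = 1: r = r^2 * 19 mod 23 = 1^2 * 19 = 1*19 = 19
  bit 1 = 1: r = r^2 * 19 mod 23 = 19^2 * 19 = 16*19 = 5
  bit 2 = 0: r = r^2 mod 23 = 5^2 = 2
  bit 3 = 1: r = r^2 * 19 mod 23 = 2^2 * 19 = 4*19 = 7
  -> B = 7
s = B^a = 7^21 mod 23  (bits of 21 = 10101)
  bit 0 = 1: r = r^2 * 7 mod 23 = 1^2 * 7 = 1*7 = 7
  bit 1 = 0: r = r^2 mod 23 = 7^2 = 3
  bit 2 = 1: r = r^2 * 7 mod 23 = 3^2 * 7 = 9*7 = 17
  bit 3 = 0: r = r^2 mod 23 = 17^2 = 13
  bit 4 = 1: r = r^2 * 7 mod 23 = 13^2 * 7 = 8*7 = 10
  -> s = B^a = 10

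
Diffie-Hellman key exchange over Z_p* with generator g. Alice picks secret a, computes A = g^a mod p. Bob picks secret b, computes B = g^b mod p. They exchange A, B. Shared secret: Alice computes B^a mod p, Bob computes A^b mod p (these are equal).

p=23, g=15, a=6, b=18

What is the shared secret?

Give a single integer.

A = 15^6 mod 23  (bits of 6 = 110)
  bit 0 = 1: r = r^2 * 15 mod 23 = 1^2 * 15 = 1*15 = 15
  bit 1 = 1: r = r^2 * 15 mod 23 = 15^2 * 15 = 18*15 = 17
  bit 2 = 0: r = r^2 mod 23 = 17^2 = 13
  -> A = 13
B = 15^18 mod 23  (bits of 18 = 10010)
  bit 0 = 1: r = r^2 * 15 mod 23 = 1^2 * 15 = 1*15 = 15
  bit 1 = 0: r = r^2 mod 23 = 15^2 = 18
  bit 2 = 0: r = r^2 mod 23 = 18^2 = 2
  bit 3 = 1: r = r^2 * 15 mod 23 = 2^2 * 15 = 4*15 = 14
  bit 4 = 0: r = r^2 mod 23 = 14^2 = 12
  -> B = 12
s = B^a = 12^6 mod 23  (bits of 6 = 110)
  bit 0 = 1: r = r^2 * 12 mod 23 = 1^2 * 12 = 1*12 = 12
  bit 1 = 1: r = r^2 * 12 mod 23 = 12^2 * 12 = 6*12 = 3
  bit 2 = 0: r = r^2 mod 23 = 3^2 = 9
  -> s = B^a = 9

Answer: 9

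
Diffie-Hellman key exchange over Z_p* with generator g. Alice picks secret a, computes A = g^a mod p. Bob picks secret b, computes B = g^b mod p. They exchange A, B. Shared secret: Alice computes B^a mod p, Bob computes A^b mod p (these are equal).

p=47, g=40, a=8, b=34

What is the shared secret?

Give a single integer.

A = 40^8 mod 47  (bits of 8 = 1000)
  bit 0 = 1: r = r^2 * 40 mod 47 = 1^2 * 40 = 1*40 = 40
  bit 1 = 0: r = r^2 mod 47 = 40^2 = 2
  bit 2 = 0: r = r^2 mod 47 = 2^2 = 4
  bit 3 = 0: r = r^2 mod 47 = 4^2 = 16
  -> A = 16
B = 40^34 mod 47  (bits of 34 = 100010)
  bit 0 = 1: r = r^2 * 40 mod 47 = 1^2 * 40 = 1*40 = 40
  bit 1 = 0: r = r^2 mod 47 = 40^2 = 2
  bit 2 = 0: r = r^2 mod 47 = 2^2 = 4
  bit 3 = 0: r = r^2 mod 47 = 4^2 = 16
  bit 4 = 1: r = r^2 * 40 mod 47 = 16^2 * 40 = 21*40 = 41
  bit 5 = 0: r = r^2 mod 47 = 41^2 = 36
  -> B = 36
s = B^a = 36^8 mod 47  (bits of 8 = 1000)
  bit 0 = 1: r = r^2 * 36 mod 47 = 1^2 * 36 = 1*36 = 36
  bit 1 = 0: r = r^2 mod 47 = 36^2 = 27
  bit 2 = 0: r = r^2 mod 47 = 27^2 = 24
  bit 3 = 0: r = r^2 mod 47 = 24^2 = 12
  -> s = B^a = 12

Answer: 12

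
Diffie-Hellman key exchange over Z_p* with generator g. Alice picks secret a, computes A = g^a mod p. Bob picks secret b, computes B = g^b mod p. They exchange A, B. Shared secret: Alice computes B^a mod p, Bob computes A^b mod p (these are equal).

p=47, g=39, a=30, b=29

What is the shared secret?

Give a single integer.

A = 39^30 mod 47  (bits of 30 = 11110)
  bit 0 = 1: r = r^2 * 39 mod 47 = 1^2 * 39 = 1*39 = 39
  bit 1 = 1: r = r^2 * 39 mod 47 = 39^2 * 39 = 17*39 = 5
  bit 2 = 1: r = r^2 * 39 mod 47 = 5^2 * 39 = 25*39 = 35
  bit 3 = 1: r = r^2 * 39 mod 47 = 35^2 * 39 = 3*39 = 23
  bit 4 = 0: r = r^2 mod 47 = 23^2 = 12
  -> A = 12
B = 39^29 mod 47  (bits of 29 = 11101)
  bit 0 = 1: r = r^2 * 39 mod 47 = 1^2 * 39 = 1*39 = 39
  bit 1 = 1: r = r^2 * 39 mod 47 = 39^2 * 39 = 17*39 = 5
  bit 2 = 1: r = r^2 * 39 mod 47 = 5^2 * 39 = 25*39 = 35
  bit 3 = 0: r = r^2 mod 47 = 35^2 = 3
  bit 4 = 1: r = r^2 * 39 mod 47 = 3^2 * 39 = 9*39 = 22
  -> B = 22
s = B^a = 22^30 mod 47  (bits of 30 = 11110)
  bit 0 = 1: r = r^2 * 22 mod 47 = 1^2 * 22 = 1*22 = 22
  bit 1 = 1: r = r^2 * 22 mod 47 = 22^2 * 22 = 14*22 = 26
  bit 2 = 1: r = r^2 * 22 mod 47 = 26^2 * 22 = 18*22 = 20
  bit 3 = 1: r = r^2 * 22 mod 47 = 20^2 * 22 = 24*22 = 11
  bit 4 = 0: r = r^2 mod 47 = 11^2 = 27
  -> s = B^a = 27

Answer: 27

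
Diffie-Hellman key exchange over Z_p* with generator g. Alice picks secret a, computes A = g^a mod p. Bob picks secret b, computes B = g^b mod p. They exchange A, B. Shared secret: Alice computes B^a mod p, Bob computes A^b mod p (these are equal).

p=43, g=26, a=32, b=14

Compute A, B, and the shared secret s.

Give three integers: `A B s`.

A = 26^32 mod 43  (bits of 32 = 100000)
  bit 0 = 1: r = r^2 * 26 mod 43 = 1^2 * 26 = 1*26 = 26
  bit 1 = 0: r = r^2 mod 43 = 26^2 = 31
  bit 2 = 0: r = r^2 mod 43 = 31^2 = 15
  bit 3 = 0: r = r^2 mod 43 = 15^2 = 10
  bit 4 = 0: r = r^2 mod 43 = 10^2 = 14
  bit 5 = 0: r = r^2 mod 43 = 14^2 = 24
  -> A = 24
B = 26^14 mod 43  (bits of 14 = 1110)
  bit 0 = 1: r = r^2 * 26 mod 43 = 1^2 * 26 = 1*26 = 26
  bit 1 = 1: r = r^2 * 26 mod 43 = 26^2 * 26 = 31*26 = 32
  bit 2 = 1: r = r^2 * 26 mod 43 = 32^2 * 26 = 35*26 = 7
  bit 3 = 0: r = r^2 mod 43 = 7^2 = 6
  -> B = 6
s = B^a = 6^32 mod 43  (bits of 32 = 100000)
  bit 0 = 1: r = r^2 * 6 mod 43 = 1^2 * 6 = 1*6 = 6
  bit 1 = 0: r = r^2 mod 43 = 6^2 = 36
  bit 2 = 0: r = r^2 mod 43 = 36^2 = 6
  bit 3 = 0: r = r^2 mod 43 = 6^2 = 36
  bit 4 = 0: r = r^2 mod 43 = 36^2 = 6
  bit 5 = 0: r = r^2 mod 43 = 6^2 = 36
  -> s = B^a = 36

Answer: 24 6 36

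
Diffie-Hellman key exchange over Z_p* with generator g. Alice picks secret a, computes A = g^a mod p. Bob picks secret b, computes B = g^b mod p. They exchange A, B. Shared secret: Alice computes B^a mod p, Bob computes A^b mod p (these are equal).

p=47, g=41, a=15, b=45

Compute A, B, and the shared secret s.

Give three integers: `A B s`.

Answer: 45 39 23

Derivation:
A = 41^15 mod 47  (bits of 15 = 1111)
  bit 0 = 1: r = r^2 * 41 mod 47 = 1^2 * 41 = 1*41 = 41
  bit 1 = 1: r = r^2 * 41 mod 47 = 41^2 * 41 = 36*41 = 19
  bit 2 = 1: r = r^2 * 41 mod 47 = 19^2 * 41 = 32*41 = 43
  bit 3 = 1: r = r^2 * 41 mod 47 = 43^2 * 41 = 16*41 = 45
  -> A = 45
B = 41^45 mod 47  (bits of 45 = 101101)
  bit 0 = 1: r = r^2 * 41 mod 47 = 1^2 * 41 = 1*41 = 41
  bit 1 = 0: r = r^2 mod 47 = 41^2 = 36
  bit 2 = 1: r = r^2 * 41 mod 47 = 36^2 * 41 = 27*41 = 26
  bit 3 = 1: r = r^2 * 41 mod 47 = 26^2 * 41 = 18*41 = 33
  bit 4 = 0: r = r^2 mod 47 = 33^2 = 8
  bit 5 = 1: r = r^2 * 41 mod 47 = 8^2 * 41 = 17*41 = 39
  -> B = 39
s = B^a = 39^15 mod 47  (bits of 15 = 1111)
  bit 0 = 1: r = r^2 * 39 mod 47 = 1^2 * 39 = 1*39 = 39
  bit 1 = 1: r = r^2 * 39 mod 47 = 39^2 * 39 = 17*39 = 5
  bit 2 = 1: r = r^2 * 39 mod 47 = 5^2 * 39 = 25*39 = 35
  bit 3 = 1: r = r^2 * 39 mod 47 = 35^2 * 39 = 3*39 = 23
  -> s = B^a = 23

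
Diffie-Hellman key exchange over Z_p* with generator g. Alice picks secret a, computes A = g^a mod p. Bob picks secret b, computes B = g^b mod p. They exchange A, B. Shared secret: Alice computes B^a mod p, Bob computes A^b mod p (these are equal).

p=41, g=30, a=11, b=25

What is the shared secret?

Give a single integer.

A = 30^11 mod 41  (bits of 11 = 1011)
  bit 0 = 1: r = r^2 * 30 mod 41 = 1^2 * 30 = 1*30 = 30
  bit 1 = 0: r = r^2 mod 41 = 30^2 = 39
  bit 2 = 1: r = r^2 * 30 mod 41 = 39^2 * 30 = 4*30 = 38
  bit 3 = 1: r = r^2 * 30 mod 41 = 38^2 * 30 = 9*30 = 24
  -> A = 24
B = 30^25 mod 41  (bits of 25 = 11001)
  bit 0 = 1: r = r^2 * 30 mod 41 = 1^2 * 30 = 1*30 = 30
  bit 1 = 1: r = r^2 * 30 mod 41 = 30^2 * 30 = 39*30 = 22
  bit 2 = 0: r = r^2 mod 41 = 22^2 = 33
  bit 3 = 0: r = r^2 mod 41 = 33^2 = 23
  bit 4 = 1: r = r^2 * 30 mod 41 = 23^2 * 30 = 37*30 = 3
  -> B = 3
s = B^a = 3^11 mod 41  (bits of 11 = 1011)
  bit 0 = 1: r = r^2 * 3 mod 41 = 1^2 * 3 = 1*3 = 3
  bit 1 = 0: r = r^2 mod 41 = 3^2 = 9
  bit 2 = 1: r = r^2 * 3 mod 41 = 9^2 * 3 = 40*3 = 38
  bit 3 = 1: r = r^2 * 3 mod 41 = 38^2 * 3 = 9*3 = 27
  -> s = B^a = 27

Answer: 27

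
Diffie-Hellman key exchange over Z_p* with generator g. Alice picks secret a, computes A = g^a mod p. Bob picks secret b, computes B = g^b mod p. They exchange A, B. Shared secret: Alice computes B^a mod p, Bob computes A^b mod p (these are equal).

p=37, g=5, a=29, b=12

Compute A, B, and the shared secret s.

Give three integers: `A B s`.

A = 5^29 mod 37  (bits of 29 = 11101)
  bit 0 = 1: r = r^2 * 5 mod 37 = 1^2 * 5 = 1*5 = 5
  bit 1 = 1: r = r^2 * 5 mod 37 = 5^2 * 5 = 25*5 = 14
  bit 2 = 1: r = r^2 * 5 mod 37 = 14^2 * 5 = 11*5 = 18
  bit 3 = 0: r = r^2 mod 37 = 18^2 = 28
  bit 4 = 1: r = r^2 * 5 mod 37 = 28^2 * 5 = 7*5 = 35
  -> A = 35
B = 5^12 mod 37  (bits of 12 = 1100)
  bit 0 = 1: r = r^2 * 5 mod 37 = 1^2 * 5 = 1*5 = 5
  bit 1 = 1: r = r^2 * 5 mod 37 = 5^2 * 5 = 25*5 = 14
  bit 2 = 0: r = r^2 mod 37 = 14^2 = 11
  bit 3 = 0: r = r^2 mod 37 = 11^2 = 10
  -> B = 10
s = B^a = 10^29 mod 37  (bits of 29 = 11101)
  bit 0 = 1: r = r^2 * 10 mod 37 = 1^2 * 10 = 1*10 = 10
  bit 1 = 1: r = r^2 * 10 mod 37 = 10^2 * 10 = 26*10 = 1
  bit 2 = 1: r = r^2 * 10 mod 37 = 1^2 * 10 = 1*10 = 10
  bit 3 = 0: r = r^2 mod 37 = 10^2 = 26
  bit 4 = 1: r = r^2 * 10 mod 37 = 26^2 * 10 = 10*10 = 26
  -> s = B^a = 26

Answer: 35 10 26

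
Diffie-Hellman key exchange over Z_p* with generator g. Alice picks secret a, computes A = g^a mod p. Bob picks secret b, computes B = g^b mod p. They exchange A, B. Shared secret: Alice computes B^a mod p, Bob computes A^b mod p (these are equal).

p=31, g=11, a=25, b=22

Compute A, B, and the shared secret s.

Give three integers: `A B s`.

Answer: 26 18 5

Derivation:
A = 11^25 mod 31  (bits of 25 = 11001)
  bit 0 = 1: r = r^2 * 11 mod 31 = 1^2 * 11 = 1*11 = 11
  bit 1 = 1: r = r^2 * 11 mod 31 = 11^2 * 11 = 28*11 = 29
  bit 2 = 0: r = r^2 mod 31 = 29^2 = 4
  bit 3 = 0: r = r^2 mod 31 = 4^2 = 16
  bit 4 = 1: r = r^2 * 11 mod 31 = 16^2 * 11 = 8*11 = 26
  -> A = 26
B = 11^22 mod 31  (bits of 22 = 10110)
  bit 0 = 1: r = r^2 * 11 mod 31 = 1^2 * 11 = 1*11 = 11
  bit 1 = 0: r = r^2 mod 31 = 11^2 = 28
  bit 2 = 1: r = r^2 * 11 mod 31 = 28^2 * 11 = 9*11 = 6
  bit 3 = 1: r = r^2 * 11 mod 31 = 6^2 * 11 = 5*11 = 24
  bit 4 = 0: r = r^2 mod 31 = 24^2 = 18
  -> B = 18
s = B^a = 18^25 mod 31  (bits of 25 = 11001)
  bit 0 = 1: r = r^2 * 18 mod 31 = 1^2 * 18 = 1*18 = 18
  bit 1 = 1: r = r^2 * 18 mod 31 = 18^2 * 18 = 14*18 = 4
  bit 2 = 0: r = r^2 mod 31 = 4^2 = 16
  bit 3 = 0: r = r^2 mod 31 = 16^2 = 8
  bit 4 = 1: r = r^2 * 18 mod 31 = 8^2 * 18 = 2*18 = 5
  -> s = B^a = 5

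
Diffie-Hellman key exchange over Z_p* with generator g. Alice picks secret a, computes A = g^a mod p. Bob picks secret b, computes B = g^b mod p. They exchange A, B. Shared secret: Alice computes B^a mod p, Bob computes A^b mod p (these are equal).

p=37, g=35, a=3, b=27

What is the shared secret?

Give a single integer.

A = 35^3 mod 37  (bits of 3 = 11)
  bit 0 = 1: r = r^2 * 35 mod 37 = 1^2 * 35 = 1*35 = 35
  bit 1 = 1: r = r^2 * 35 mod 37 = 35^2 * 35 = 4*35 = 29
  -> A = 29
B = 35^27 mod 37  (bits of 27 = 11011)
  bit 0 = 1: r = r^2 * 35 mod 37 = 1^2 * 35 = 1*35 = 35
  bit 1 = 1: r = r^2 * 35 mod 37 = 35^2 * 35 = 4*35 = 29
  bit 2 = 0: r = r^2 mod 37 = 29^2 = 27
  bit 3 = 1: r = r^2 * 35 mod 37 = 27^2 * 35 = 26*35 = 22
  bit 4 = 1: r = r^2 * 35 mod 37 = 22^2 * 35 = 3*35 = 31
  -> B = 31
s = B^a = 31^3 mod 37  (bits of 3 = 11)
  bit 0 = 1: r = r^2 * 31 mod 37 = 1^2 * 31 = 1*31 = 31
  bit 1 = 1: r = r^2 * 31 mod 37 = 31^2 * 31 = 36*31 = 6
  -> s = B^a = 6

Answer: 6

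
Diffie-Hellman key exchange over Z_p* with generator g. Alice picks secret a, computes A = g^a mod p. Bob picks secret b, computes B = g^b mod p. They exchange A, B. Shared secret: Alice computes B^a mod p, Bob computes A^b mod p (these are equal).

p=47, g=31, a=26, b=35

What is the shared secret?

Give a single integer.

Answer: 17

Derivation:
A = 31^26 mod 47  (bits of 26 = 11010)
  bit 0 = 1: r = r^2 * 31 mod 47 = 1^2 * 31 = 1*31 = 31
  bit 1 = 1: r = r^2 * 31 mod 47 = 31^2 * 31 = 21*31 = 40
  bit 2 = 0: r = r^2 mod 47 = 40^2 = 2
  bit 3 = 1: r = r^2 * 31 mod 47 = 2^2 * 31 = 4*31 = 30
  bit 4 = 0: r = r^2 mod 47 = 30^2 = 7
  -> A = 7
B = 31^35 mod 47  (bits of 35 = 100011)
  bit 0 = 1: r = r^2 * 31 mod 47 = 1^2 * 31 = 1*31 = 31
  bit 1 = 0: r = r^2 mod 47 = 31^2 = 21
  bit 2 = 0: r = r^2 mod 47 = 21^2 = 18
  bit 3 = 0: r = r^2 mod 47 = 18^2 = 42
  bit 4 = 1: r = r^2 * 31 mod 47 = 42^2 * 31 = 25*31 = 23
  bit 5 = 1: r = r^2 * 31 mod 47 = 23^2 * 31 = 12*31 = 43
  -> B = 43
s = B^a = 43^26 mod 47  (bits of 26 = 11010)
  bit 0 = 1: r = r^2 * 43 mod 47 = 1^2 * 43 = 1*43 = 43
  bit 1 = 1: r = r^2 * 43 mod 47 = 43^2 * 43 = 16*43 = 30
  bit 2 = 0: r = r^2 mod 47 = 30^2 = 7
  bit 3 = 1: r = r^2 * 43 mod 47 = 7^2 * 43 = 2*43 = 39
  bit 4 = 0: r = r^2 mod 47 = 39^2 = 17
  -> s = B^a = 17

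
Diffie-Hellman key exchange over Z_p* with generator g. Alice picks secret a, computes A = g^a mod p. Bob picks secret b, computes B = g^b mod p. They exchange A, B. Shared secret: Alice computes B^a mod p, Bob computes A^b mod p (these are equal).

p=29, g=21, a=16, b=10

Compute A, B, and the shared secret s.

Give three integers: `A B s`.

A = 21^16 mod 29  (bits of 16 = 10000)
  bit 0 = 1: r = r^2 * 21 mod 29 = 1^2 * 21 = 1*21 = 21
  bit 1 = 0: r = r^2 mod 29 = 21^2 = 6
  bit 2 = 0: r = r^2 mod 29 = 6^2 = 7
  bit 3 = 0: r = r^2 mod 29 = 7^2 = 20
  bit 4 = 0: r = r^2 mod 29 = 20^2 = 23
  -> A = 23
B = 21^10 mod 29  (bits of 10 = 1010)
  bit 0 = 1: r = r^2 * 21 mod 29 = 1^2 * 21 = 1*21 = 21
  bit 1 = 0: r = r^2 mod 29 = 21^2 = 6
  bit 2 = 1: r = r^2 * 21 mod 29 = 6^2 * 21 = 7*21 = 2
  bit 3 = 0: r = r^2 mod 29 = 2^2 = 4
  -> B = 4
s = B^a = 4^16 mod 29  (bits of 16 = 10000)
  bit 0 = 1: r = r^2 * 4 mod 29 = 1^2 * 4 = 1*4 = 4
  bit 1 = 0: r = r^2 mod 29 = 4^2 = 16
  bit 2 = 0: r = r^2 mod 29 = 16^2 = 24
  bit 3 = 0: r = r^2 mod 29 = 24^2 = 25
  bit 4 = 0: r = r^2 mod 29 = 25^2 = 16
  -> s = B^a = 16

Answer: 23 4 16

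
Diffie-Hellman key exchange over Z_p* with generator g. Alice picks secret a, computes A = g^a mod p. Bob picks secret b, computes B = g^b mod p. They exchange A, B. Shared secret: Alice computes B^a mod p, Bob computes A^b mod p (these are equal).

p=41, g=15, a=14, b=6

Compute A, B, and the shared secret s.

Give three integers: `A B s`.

Answer: 8 5 31

Derivation:
A = 15^14 mod 41  (bits of 14 = 1110)
  bit 0 = 1: r = r^2 * 15 mod 41 = 1^2 * 15 = 1*15 = 15
  bit 1 = 1: r = r^2 * 15 mod 41 = 15^2 * 15 = 20*15 = 13
  bit 2 = 1: r = r^2 * 15 mod 41 = 13^2 * 15 = 5*15 = 34
  bit 3 = 0: r = r^2 mod 41 = 34^2 = 8
  -> A = 8
B = 15^6 mod 41  (bits of 6 = 110)
  bit 0 = 1: r = r^2 * 15 mod 41 = 1^2 * 15 = 1*15 = 15
  bit 1 = 1: r = r^2 * 15 mod 41 = 15^2 * 15 = 20*15 = 13
  bit 2 = 0: r = r^2 mod 41 = 13^2 = 5
  -> B = 5
s = B^a = 5^14 mod 41  (bits of 14 = 1110)
  bit 0 = 1: r = r^2 * 5 mod 41 = 1^2 * 5 = 1*5 = 5
  bit 1 = 1: r = r^2 * 5 mod 41 = 5^2 * 5 = 25*5 = 2
  bit 2 = 1: r = r^2 * 5 mod 41 = 2^2 * 5 = 4*5 = 20
  bit 3 = 0: r = r^2 mod 41 = 20^2 = 31
  -> s = B^a = 31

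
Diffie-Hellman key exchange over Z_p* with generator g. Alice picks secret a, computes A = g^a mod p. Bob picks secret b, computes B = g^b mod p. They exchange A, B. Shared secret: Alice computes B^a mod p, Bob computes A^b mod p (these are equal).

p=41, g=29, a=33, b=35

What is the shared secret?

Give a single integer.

Answer: 27

Derivation:
A = 29^33 mod 41  (bits of 33 = 100001)
  bit 0 = 1: r = r^2 * 29 mod 41 = 1^2 * 29 = 1*29 = 29
  bit 1 = 0: r = r^2 mod 41 = 29^2 = 21
  bit 2 = 0: r = r^2 mod 41 = 21^2 = 31
  bit 3 = 0: r = r^2 mod 41 = 31^2 = 18
  bit 4 = 0: r = r^2 mod 41 = 18^2 = 37
  bit 5 = 1: r = r^2 * 29 mod 41 = 37^2 * 29 = 16*29 = 13
  -> A = 13
B = 29^35 mod 41  (bits of 35 = 100011)
  bit 0 = 1: r = r^2 * 29 mod 41 = 1^2 * 29 = 1*29 = 29
  bit 1 = 0: r = r^2 mod 41 = 29^2 = 21
  bit 2 = 0: r = r^2 mod 41 = 21^2 = 31
  bit 3 = 0: r = r^2 mod 41 = 31^2 = 18
  bit 4 = 1: r = r^2 * 29 mod 41 = 18^2 * 29 = 37*29 = 7
  bit 5 = 1: r = r^2 * 29 mod 41 = 7^2 * 29 = 8*29 = 27
  -> B = 27
s = B^a = 27^33 mod 41  (bits of 33 = 100001)
  bit 0 = 1: r = r^2 * 27 mod 41 = 1^2 * 27 = 1*27 = 27
  bit 1 = 0: r = r^2 mod 41 = 27^2 = 32
  bit 2 = 0: r = r^2 mod 41 = 32^2 = 40
  bit 3 = 0: r = r^2 mod 41 = 40^2 = 1
  bit 4 = 0: r = r^2 mod 41 = 1^2 = 1
  bit 5 = 1: r = r^2 * 27 mod 41 = 1^2 * 27 = 1*27 = 27
  -> s = B^a = 27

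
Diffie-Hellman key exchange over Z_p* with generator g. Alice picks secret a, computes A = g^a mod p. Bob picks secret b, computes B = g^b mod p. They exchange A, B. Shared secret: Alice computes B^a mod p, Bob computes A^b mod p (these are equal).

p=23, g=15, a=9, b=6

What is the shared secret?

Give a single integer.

A = 15^9 mod 23  (bits of 9 = 1001)
  bit 0 = 1: r = r^2 * 15 mod 23 = 1^2 * 15 = 1*15 = 15
  bit 1 = 0: r = r^2 mod 23 = 15^2 = 18
  bit 2 = 0: r = r^2 mod 23 = 18^2 = 2
  bit 3 = 1: r = r^2 * 15 mod 23 = 2^2 * 15 = 4*15 = 14
  -> A = 14
B = 15^6 mod 23  (bits of 6 = 110)
  bit 0 = 1: r = r^2 * 15 mod 23 = 1^2 * 15 = 1*15 = 15
  bit 1 = 1: r = r^2 * 15 mod 23 = 15^2 * 15 = 18*15 = 17
  bit 2 = 0: r = r^2 mod 23 = 17^2 = 13
  -> B = 13
s = B^a = 13^9 mod 23  (bits of 9 = 1001)
  bit 0 = 1: r = r^2 * 13 mod 23 = 1^2 * 13 = 1*13 = 13
  bit 1 = 0: r = r^2 mod 23 = 13^2 = 8
  bit 2 = 0: r = r^2 mod 23 = 8^2 = 18
  bit 3 = 1: r = r^2 * 13 mod 23 = 18^2 * 13 = 2*13 = 3
  -> s = B^a = 3

Answer: 3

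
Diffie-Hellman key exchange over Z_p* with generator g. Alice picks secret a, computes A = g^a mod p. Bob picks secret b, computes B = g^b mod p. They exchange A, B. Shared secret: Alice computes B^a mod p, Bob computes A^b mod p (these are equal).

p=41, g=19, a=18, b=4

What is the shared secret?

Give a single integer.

Answer: 10

Derivation:
A = 19^18 mod 41  (bits of 18 = 10010)
  bit 0 = 1: r = r^2 * 19 mod 41 = 1^2 * 19 = 1*19 = 19
  bit 1 = 0: r = r^2 mod 41 = 19^2 = 33
  bit 2 = 0: r = r^2 mod 41 = 33^2 = 23
  bit 3 = 1: r = r^2 * 19 mod 41 = 23^2 * 19 = 37*19 = 6
  bit 4 = 0: r = r^2 mod 41 = 6^2 = 36
  -> A = 36
B = 19^4 mod 41  (bits of 4 = 100)
  bit 0 = 1: r = r^2 * 19 mod 41 = 1^2 * 19 = 1*19 = 19
  bit 1 = 0: r = r^2 mod 41 = 19^2 = 33
  bit 2 = 0: r = r^2 mod 41 = 33^2 = 23
  -> B = 23
s = B^a = 23^18 mod 41  (bits of 18 = 10010)
  bit 0 = 1: r = r^2 * 23 mod 41 = 1^2 * 23 = 1*23 = 23
  bit 1 = 0: r = r^2 mod 41 = 23^2 = 37
  bit 2 = 0: r = r^2 mod 41 = 37^2 = 16
  bit 3 = 1: r = r^2 * 23 mod 41 = 16^2 * 23 = 10*23 = 25
  bit 4 = 0: r = r^2 mod 41 = 25^2 = 10
  -> s = B^a = 10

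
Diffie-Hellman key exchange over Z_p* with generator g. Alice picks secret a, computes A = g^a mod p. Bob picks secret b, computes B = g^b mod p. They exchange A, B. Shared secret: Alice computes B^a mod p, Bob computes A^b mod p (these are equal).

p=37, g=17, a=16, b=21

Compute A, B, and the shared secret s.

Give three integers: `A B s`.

Answer: 16 8 26

Derivation:
A = 17^16 mod 37  (bits of 16 = 10000)
  bit 0 = 1: r = r^2 * 17 mod 37 = 1^2 * 17 = 1*17 = 17
  bit 1 = 0: r = r^2 mod 37 = 17^2 = 30
  bit 2 = 0: r = r^2 mod 37 = 30^2 = 12
  bit 3 = 0: r = r^2 mod 37 = 12^2 = 33
  bit 4 = 0: r = r^2 mod 37 = 33^2 = 16
  -> A = 16
B = 17^21 mod 37  (bits of 21 = 10101)
  bit 0 = 1: r = r^2 * 17 mod 37 = 1^2 * 17 = 1*17 = 17
  bit 1 = 0: r = r^2 mod 37 = 17^2 = 30
  bit 2 = 1: r = r^2 * 17 mod 37 = 30^2 * 17 = 12*17 = 19
  bit 3 = 0: r = r^2 mod 37 = 19^2 = 28
  bit 4 = 1: r = r^2 * 17 mod 37 = 28^2 * 17 = 7*17 = 8
  -> B = 8
s = B^a = 8^16 mod 37  (bits of 16 = 10000)
  bit 0 = 1: r = r^2 * 8 mod 37 = 1^2 * 8 = 1*8 = 8
  bit 1 = 0: r = r^2 mod 37 = 8^2 = 27
  bit 2 = 0: r = r^2 mod 37 = 27^2 = 26
  bit 3 = 0: r = r^2 mod 37 = 26^2 = 10
  bit 4 = 0: r = r^2 mod 37 = 10^2 = 26
  -> s = B^a = 26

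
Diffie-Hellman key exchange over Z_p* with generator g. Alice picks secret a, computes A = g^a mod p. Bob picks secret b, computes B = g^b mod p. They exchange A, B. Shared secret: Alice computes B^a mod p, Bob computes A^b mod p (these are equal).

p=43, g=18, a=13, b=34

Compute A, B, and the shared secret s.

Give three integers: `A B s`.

A = 18^13 mod 43  (bits of 13 = 1101)
  bit 0 = 1: r = r^2 * 18 mod 43 = 1^2 * 18 = 1*18 = 18
  bit 1 = 1: r = r^2 * 18 mod 43 = 18^2 * 18 = 23*18 = 27
  bit 2 = 0: r = r^2 mod 43 = 27^2 = 41
  bit 3 = 1: r = r^2 * 18 mod 43 = 41^2 * 18 = 4*18 = 29
  -> A = 29
B = 18^34 mod 43  (bits of 34 = 100010)
  bit 0 = 1: r = r^2 * 18 mod 43 = 1^2 * 18 = 1*18 = 18
  bit 1 = 0: r = r^2 mod 43 = 18^2 = 23
  bit 2 = 0: r = r^2 mod 43 = 23^2 = 13
  bit 3 = 0: r = r^2 mod 43 = 13^2 = 40
  bit 4 = 1: r = r^2 * 18 mod 43 = 40^2 * 18 = 9*18 = 33
  bit 5 = 0: r = r^2 mod 43 = 33^2 = 14
  -> B = 14
s = B^a = 14^13 mod 43  (bits of 13 = 1101)
  bit 0 = 1: r = r^2 * 14 mod 43 = 1^2 * 14 = 1*14 = 14
  bit 1 = 1: r = r^2 * 14 mod 43 = 14^2 * 14 = 24*14 = 35
  bit 2 = 0: r = r^2 mod 43 = 35^2 = 21
  bit 3 = 1: r = r^2 * 14 mod 43 = 21^2 * 14 = 11*14 = 25
  -> s = B^a = 25

Answer: 29 14 25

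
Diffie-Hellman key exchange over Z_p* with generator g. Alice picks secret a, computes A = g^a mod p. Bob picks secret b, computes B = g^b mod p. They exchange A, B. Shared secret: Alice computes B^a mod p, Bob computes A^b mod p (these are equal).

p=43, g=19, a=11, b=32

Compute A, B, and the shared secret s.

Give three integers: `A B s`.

A = 19^11 mod 43  (bits of 11 = 1011)
  bit 0 = 1: r = r^2 * 19 mod 43 = 1^2 * 19 = 1*19 = 19
  bit 1 = 0: r = r^2 mod 43 = 19^2 = 17
  bit 2 = 1: r = r^2 * 19 mod 43 = 17^2 * 19 = 31*19 = 30
  bit 3 = 1: r = r^2 * 19 mod 43 = 30^2 * 19 = 40*19 = 29
  -> A = 29
B = 19^32 mod 43  (bits of 32 = 100000)
  bit 0 = 1: r = r^2 * 19 mod 43 = 1^2 * 19 = 1*19 = 19
  bit 1 = 0: r = r^2 mod 43 = 19^2 = 17
  bit 2 = 0: r = r^2 mod 43 = 17^2 = 31
  bit 3 = 0: r = r^2 mod 43 = 31^2 = 15
  bit 4 = 0: r = r^2 mod 43 = 15^2 = 10
  bit 5 = 0: r = r^2 mod 43 = 10^2 = 14
  -> B = 14
s = B^a = 14^11 mod 43  (bits of 11 = 1011)
  bit 0 = 1: r = r^2 * 14 mod 43 = 1^2 * 14 = 1*14 = 14
  bit 1 = 0: r = r^2 mod 43 = 14^2 = 24
  bit 2 = 1: r = r^2 * 14 mod 43 = 24^2 * 14 = 17*14 = 23
  bit 3 = 1: r = r^2 * 14 mod 43 = 23^2 * 14 = 13*14 = 10
  -> s = B^a = 10

Answer: 29 14 10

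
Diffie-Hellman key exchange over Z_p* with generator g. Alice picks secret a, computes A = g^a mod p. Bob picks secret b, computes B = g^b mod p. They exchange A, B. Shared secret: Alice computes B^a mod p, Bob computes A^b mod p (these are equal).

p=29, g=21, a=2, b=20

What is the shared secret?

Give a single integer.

Answer: 24

Derivation:
A = 21^2 mod 29  (bits of 2 = 10)
  bit 0 = 1: r = r^2 * 21 mod 29 = 1^2 * 21 = 1*21 = 21
  bit 1 = 0: r = r^2 mod 29 = 21^2 = 6
  -> A = 6
B = 21^20 mod 29  (bits of 20 = 10100)
  bit 0 = 1: r = r^2 * 21 mod 29 = 1^2 * 21 = 1*21 = 21
  bit 1 = 0: r = r^2 mod 29 = 21^2 = 6
  bit 2 = 1: r = r^2 * 21 mod 29 = 6^2 * 21 = 7*21 = 2
  bit 3 = 0: r = r^2 mod 29 = 2^2 = 4
  bit 4 = 0: r = r^2 mod 29 = 4^2 = 16
  -> B = 16
s = B^a = 16^2 mod 29  (bits of 2 = 10)
  bit 0 = 1: r = r^2 * 16 mod 29 = 1^2 * 16 = 1*16 = 16
  bit 1 = 0: r = r^2 mod 29 = 16^2 = 24
  -> s = B^a = 24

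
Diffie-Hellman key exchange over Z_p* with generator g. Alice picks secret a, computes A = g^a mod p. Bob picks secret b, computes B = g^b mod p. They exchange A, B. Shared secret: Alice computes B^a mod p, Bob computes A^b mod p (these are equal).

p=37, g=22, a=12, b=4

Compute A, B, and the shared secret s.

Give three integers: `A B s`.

A = 22^12 mod 37  (bits of 12 = 1100)
  bit 0 = 1: r = r^2 * 22 mod 37 = 1^2 * 22 = 1*22 = 22
  bit 1 = 1: r = r^2 * 22 mod 37 = 22^2 * 22 = 3*22 = 29
  bit 2 = 0: r = r^2 mod 37 = 29^2 = 27
  bit 3 = 0: r = r^2 mod 37 = 27^2 = 26
  -> A = 26
B = 22^4 mod 37  (bits of 4 = 100)
  bit 0 = 1: r = r^2 * 22 mod 37 = 1^2 * 22 = 1*22 = 22
  bit 1 = 0: r = r^2 mod 37 = 22^2 = 3
  bit 2 = 0: r = r^2 mod 37 = 3^2 = 9
  -> B = 9
s = B^a = 9^12 mod 37  (bits of 12 = 1100)
  bit 0 = 1: r = r^2 * 9 mod 37 = 1^2 * 9 = 1*9 = 9
  bit 1 = 1: r = r^2 * 9 mod 37 = 9^2 * 9 = 7*9 = 26
  bit 2 = 0: r = r^2 mod 37 = 26^2 = 10
  bit 3 = 0: r = r^2 mod 37 = 10^2 = 26
  -> s = B^a = 26

Answer: 26 9 26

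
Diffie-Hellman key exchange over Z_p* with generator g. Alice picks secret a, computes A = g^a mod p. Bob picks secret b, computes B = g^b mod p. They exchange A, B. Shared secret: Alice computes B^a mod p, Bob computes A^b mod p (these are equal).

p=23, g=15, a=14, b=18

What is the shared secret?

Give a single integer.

A = 15^14 mod 23  (bits of 14 = 1110)
  bit 0 = 1: r = r^2 * 15 mod 23 = 1^2 * 15 = 1*15 = 15
  bit 1 = 1: r = r^2 * 15 mod 23 = 15^2 * 15 = 18*15 = 17
  bit 2 = 1: r = r^2 * 15 mod 23 = 17^2 * 15 = 13*15 = 11
  bit 3 = 0: r = r^2 mod 23 = 11^2 = 6
  -> A = 6
B = 15^18 mod 23  (bits of 18 = 10010)
  bit 0 = 1: r = r^2 * 15 mod 23 = 1^2 * 15 = 1*15 = 15
  bit 1 = 0: r = r^2 mod 23 = 15^2 = 18
  bit 2 = 0: r = r^2 mod 23 = 18^2 = 2
  bit 3 = 1: r = r^2 * 15 mod 23 = 2^2 * 15 = 4*15 = 14
  bit 4 = 0: r = r^2 mod 23 = 14^2 = 12
  -> B = 12
s = B^a = 12^14 mod 23  (bits of 14 = 1110)
  bit 0 = 1: r = r^2 * 12 mod 23 = 1^2 * 12 = 1*12 = 12
  bit 1 = 1: r = r^2 * 12 mod 23 = 12^2 * 12 = 6*12 = 3
  bit 2 = 1: r = r^2 * 12 mod 23 = 3^2 * 12 = 9*12 = 16
  bit 3 = 0: r = r^2 mod 23 = 16^2 = 3
  -> s = B^a = 3

Answer: 3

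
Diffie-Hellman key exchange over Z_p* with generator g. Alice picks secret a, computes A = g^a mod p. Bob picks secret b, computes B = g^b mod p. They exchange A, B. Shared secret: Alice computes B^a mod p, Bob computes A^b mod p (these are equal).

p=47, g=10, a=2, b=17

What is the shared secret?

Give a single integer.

Answer: 25

Derivation:
A = 10^2 mod 47  (bits of 2 = 10)
  bit 0 = 1: r = r^2 * 10 mod 47 = 1^2 * 10 = 1*10 = 10
  bit 1 = 0: r = r^2 mod 47 = 10^2 = 6
  -> A = 6
B = 10^17 mod 47  (bits of 17 = 10001)
  bit 0 = 1: r = r^2 * 10 mod 47 = 1^2 * 10 = 1*10 = 10
  bit 1 = 0: r = r^2 mod 47 = 10^2 = 6
  bit 2 = 0: r = r^2 mod 47 = 6^2 = 36
  bit 3 = 0: r = r^2 mod 47 = 36^2 = 27
  bit 4 = 1: r = r^2 * 10 mod 47 = 27^2 * 10 = 24*10 = 5
  -> B = 5
s = B^a = 5^2 mod 47  (bits of 2 = 10)
  bit 0 = 1: r = r^2 * 5 mod 47 = 1^2 * 5 = 1*5 = 5
  bit 1 = 0: r = r^2 mod 47 = 5^2 = 25
  -> s = B^a = 25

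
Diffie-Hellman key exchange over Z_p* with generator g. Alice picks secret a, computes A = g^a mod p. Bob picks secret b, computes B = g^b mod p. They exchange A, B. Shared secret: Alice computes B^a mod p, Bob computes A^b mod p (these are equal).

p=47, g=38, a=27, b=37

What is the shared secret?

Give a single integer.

Answer: 40

Derivation:
A = 38^27 mod 47  (bits of 27 = 11011)
  bit 0 = 1: r = r^2 * 38 mod 47 = 1^2 * 38 = 1*38 = 38
  bit 1 = 1: r = r^2 * 38 mod 47 = 38^2 * 38 = 34*38 = 23
  bit 2 = 0: r = r^2 mod 47 = 23^2 = 12
  bit 3 = 1: r = r^2 * 38 mod 47 = 12^2 * 38 = 3*38 = 20
  bit 4 = 1: r = r^2 * 38 mod 47 = 20^2 * 38 = 24*38 = 19
  -> A = 19
B = 38^37 mod 47  (bits of 37 = 100101)
  bit 0 = 1: r = r^2 * 38 mod 47 = 1^2 * 38 = 1*38 = 38
  bit 1 = 0: r = r^2 mod 47 = 38^2 = 34
  bit 2 = 0: r = r^2 mod 47 = 34^2 = 28
  bit 3 = 1: r = r^2 * 38 mod 47 = 28^2 * 38 = 32*38 = 41
  bit 4 = 0: r = r^2 mod 47 = 41^2 = 36
  bit 5 = 1: r = r^2 * 38 mod 47 = 36^2 * 38 = 27*38 = 39
  -> B = 39
s = B^a = 39^27 mod 47  (bits of 27 = 11011)
  bit 0 = 1: r = r^2 * 39 mod 47 = 1^2 * 39 = 1*39 = 39
  bit 1 = 1: r = r^2 * 39 mod 47 = 39^2 * 39 = 17*39 = 5
  bit 2 = 0: r = r^2 mod 47 = 5^2 = 25
  bit 3 = 1: r = r^2 * 39 mod 47 = 25^2 * 39 = 14*39 = 29
  bit 4 = 1: r = r^2 * 39 mod 47 = 29^2 * 39 = 42*39 = 40
  -> s = B^a = 40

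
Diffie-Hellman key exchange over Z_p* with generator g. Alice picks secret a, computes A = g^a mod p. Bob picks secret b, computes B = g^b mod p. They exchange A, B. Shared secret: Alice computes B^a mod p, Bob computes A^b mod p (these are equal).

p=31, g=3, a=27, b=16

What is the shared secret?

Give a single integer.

Answer: 8

Derivation:
A = 3^27 mod 31  (bits of 27 = 11011)
  bit 0 = 1: r = r^2 * 3 mod 31 = 1^2 * 3 = 1*3 = 3
  bit 1 = 1: r = r^2 * 3 mod 31 = 3^2 * 3 = 9*3 = 27
  bit 2 = 0: r = r^2 mod 31 = 27^2 = 16
  bit 3 = 1: r = r^2 * 3 mod 31 = 16^2 * 3 = 8*3 = 24
  bit 4 = 1: r = r^2 * 3 mod 31 = 24^2 * 3 = 18*3 = 23
  -> A = 23
B = 3^16 mod 31  (bits of 16 = 10000)
  bit 0 = 1: r = r^2 * 3 mod 31 = 1^2 * 3 = 1*3 = 3
  bit 1 = 0: r = r^2 mod 31 = 3^2 = 9
  bit 2 = 0: r = r^2 mod 31 = 9^2 = 19
  bit 3 = 0: r = r^2 mod 31 = 19^2 = 20
  bit 4 = 0: r = r^2 mod 31 = 20^2 = 28
  -> B = 28
s = B^a = 28^27 mod 31  (bits of 27 = 11011)
  bit 0 = 1: r = r^2 * 28 mod 31 = 1^2 * 28 = 1*28 = 28
  bit 1 = 1: r = r^2 * 28 mod 31 = 28^2 * 28 = 9*28 = 4
  bit 2 = 0: r = r^2 mod 31 = 4^2 = 16
  bit 3 = 1: r = r^2 * 28 mod 31 = 16^2 * 28 = 8*28 = 7
  bit 4 = 1: r = r^2 * 28 mod 31 = 7^2 * 28 = 18*28 = 8
  -> s = B^a = 8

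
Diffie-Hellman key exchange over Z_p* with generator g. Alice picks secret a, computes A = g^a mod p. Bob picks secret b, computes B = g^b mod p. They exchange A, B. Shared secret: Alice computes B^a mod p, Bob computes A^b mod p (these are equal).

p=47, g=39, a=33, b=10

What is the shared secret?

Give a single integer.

A = 39^33 mod 47  (bits of 33 = 100001)
  bit 0 = 1: r = r^2 * 39 mod 47 = 1^2 * 39 = 1*39 = 39
  bit 1 = 0: r = r^2 mod 47 = 39^2 = 17
  bit 2 = 0: r = r^2 mod 47 = 17^2 = 7
  bit 3 = 0: r = r^2 mod 47 = 7^2 = 2
  bit 4 = 0: r = r^2 mod 47 = 2^2 = 4
  bit 5 = 1: r = r^2 * 39 mod 47 = 4^2 * 39 = 16*39 = 13
  -> A = 13
B = 39^10 mod 47  (bits of 10 = 1010)
  bit 0 = 1: r = r^2 * 39 mod 47 = 1^2 * 39 = 1*39 = 39
  bit 1 = 0: r = r^2 mod 47 = 39^2 = 17
  bit 2 = 1: r = r^2 * 39 mod 47 = 17^2 * 39 = 7*39 = 38
  bit 3 = 0: r = r^2 mod 47 = 38^2 = 34
  -> B = 34
s = B^a = 34^33 mod 47  (bits of 33 = 100001)
  bit 0 = 1: r = r^2 * 34 mod 47 = 1^2 * 34 = 1*34 = 34
  bit 1 = 0: r = r^2 mod 47 = 34^2 = 28
  bit 2 = 0: r = r^2 mod 47 = 28^2 = 32
  bit 3 = 0: r = r^2 mod 47 = 32^2 = 37
  bit 4 = 0: r = r^2 mod 47 = 37^2 = 6
  bit 5 = 1: r = r^2 * 34 mod 47 = 6^2 * 34 = 36*34 = 2
  -> s = B^a = 2

Answer: 2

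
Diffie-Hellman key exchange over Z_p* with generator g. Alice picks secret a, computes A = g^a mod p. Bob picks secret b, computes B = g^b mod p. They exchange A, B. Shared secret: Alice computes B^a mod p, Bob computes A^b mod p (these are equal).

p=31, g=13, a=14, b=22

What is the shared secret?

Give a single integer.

A = 13^14 mod 31  (bits of 14 = 1110)
  bit 0 = 1: r = r^2 * 13 mod 31 = 1^2 * 13 = 1*13 = 13
  bit 1 = 1: r = r^2 * 13 mod 31 = 13^2 * 13 = 14*13 = 27
  bit 2 = 1: r = r^2 * 13 mod 31 = 27^2 * 13 = 16*13 = 22
  bit 3 = 0: r = r^2 mod 31 = 22^2 = 19
  -> A = 19
B = 13^22 mod 31  (bits of 22 = 10110)
  bit 0 = 1: r = r^2 * 13 mod 31 = 1^2 * 13 = 1*13 = 13
  bit 1 = 0: r = r^2 mod 31 = 13^2 = 14
  bit 2 = 1: r = r^2 * 13 mod 31 = 14^2 * 13 = 10*13 = 6
  bit 3 = 1: r = r^2 * 13 mod 31 = 6^2 * 13 = 5*13 = 3
  bit 4 = 0: r = r^2 mod 31 = 3^2 = 9
  -> B = 9
s = B^a = 9^14 mod 31  (bits of 14 = 1110)
  bit 0 = 1: r = r^2 * 9 mod 31 = 1^2 * 9 = 1*9 = 9
  bit 1 = 1: r = r^2 * 9 mod 31 = 9^2 * 9 = 19*9 = 16
  bit 2 = 1: r = r^2 * 9 mod 31 = 16^2 * 9 = 8*9 = 10
  bit 3 = 0: r = r^2 mod 31 = 10^2 = 7
  -> s = B^a = 7

Answer: 7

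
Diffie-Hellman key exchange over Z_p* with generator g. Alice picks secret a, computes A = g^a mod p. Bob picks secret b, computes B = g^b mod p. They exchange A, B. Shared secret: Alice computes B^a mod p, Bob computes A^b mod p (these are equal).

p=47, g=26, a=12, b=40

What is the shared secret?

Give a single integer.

Answer: 24

Derivation:
A = 26^12 mod 47  (bits of 12 = 1100)
  bit 0 = 1: r = r^2 * 26 mod 47 = 1^2 * 26 = 1*26 = 26
  bit 1 = 1: r = r^2 * 26 mod 47 = 26^2 * 26 = 18*26 = 45
  bit 2 = 0: r = r^2 mod 47 = 45^2 = 4
  bit 3 = 0: r = r^2 mod 47 = 4^2 = 16
  -> A = 16
B = 26^40 mod 47  (bits of 40 = 101000)
  bit 0 = 1: r = r^2 * 26 mod 47 = 1^2 * 26 = 1*26 = 26
  bit 1 = 0: r = r^2 mod 47 = 26^2 = 18
  bit 2 = 1: r = r^2 * 26 mod 47 = 18^2 * 26 = 42*26 = 11
  bit 3 = 0: r = r^2 mod 47 = 11^2 = 27
  bit 4 = 0: r = r^2 mod 47 = 27^2 = 24
  bit 5 = 0: r = r^2 mod 47 = 24^2 = 12
  -> B = 12
s = B^a = 12^12 mod 47  (bits of 12 = 1100)
  bit 0 = 1: r = r^2 * 12 mod 47 = 1^2 * 12 = 1*12 = 12
  bit 1 = 1: r = r^2 * 12 mod 47 = 12^2 * 12 = 3*12 = 36
  bit 2 = 0: r = r^2 mod 47 = 36^2 = 27
  bit 3 = 0: r = r^2 mod 47 = 27^2 = 24
  -> s = B^a = 24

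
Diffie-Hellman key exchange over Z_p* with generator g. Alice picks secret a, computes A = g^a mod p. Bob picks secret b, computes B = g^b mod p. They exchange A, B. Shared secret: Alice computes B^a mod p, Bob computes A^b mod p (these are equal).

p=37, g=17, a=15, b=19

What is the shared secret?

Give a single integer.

A = 17^15 mod 37  (bits of 15 = 1111)
  bit 0 = 1: r = r^2 * 17 mod 37 = 1^2 * 17 = 1*17 = 17
  bit 1 = 1: r = r^2 * 17 mod 37 = 17^2 * 17 = 30*17 = 29
  bit 2 = 1: r = r^2 * 17 mod 37 = 29^2 * 17 = 27*17 = 15
  bit 3 = 1: r = r^2 * 17 mod 37 = 15^2 * 17 = 3*17 = 14
  -> A = 14
B = 17^19 mod 37  (bits of 19 = 10011)
  bit 0 = 1: r = r^2 * 17 mod 37 = 1^2 * 17 = 1*17 = 17
  bit 1 = 0: r = r^2 mod 37 = 17^2 = 30
  bit 2 = 0: r = r^2 mod 37 = 30^2 = 12
  bit 3 = 1: r = r^2 * 17 mod 37 = 12^2 * 17 = 33*17 = 6
  bit 4 = 1: r = r^2 * 17 mod 37 = 6^2 * 17 = 36*17 = 20
  -> B = 20
s = B^a = 20^15 mod 37  (bits of 15 = 1111)
  bit 0 = 1: r = r^2 * 20 mod 37 = 1^2 * 20 = 1*20 = 20
  bit 1 = 1: r = r^2 * 20 mod 37 = 20^2 * 20 = 30*20 = 8
  bit 2 = 1: r = r^2 * 20 mod 37 = 8^2 * 20 = 27*20 = 22
  bit 3 = 1: r = r^2 * 20 mod 37 = 22^2 * 20 = 3*20 = 23
  -> s = B^a = 23

Answer: 23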